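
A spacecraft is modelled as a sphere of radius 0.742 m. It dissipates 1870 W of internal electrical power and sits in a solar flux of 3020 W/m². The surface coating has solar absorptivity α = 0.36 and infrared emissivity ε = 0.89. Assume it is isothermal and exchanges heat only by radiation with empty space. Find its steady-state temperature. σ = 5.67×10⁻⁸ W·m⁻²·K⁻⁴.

At steady state, absorbed solar power + internal power = radiated power.
Absorbed: α·S·A_cross = 0.36·3020·1.730 = 1880 W (cross-section πr²).
Total input = 1880 + 1870 = 3750 W.
Radiated: εσ·A_surf·T⁴ with A_surf = 4πr² = 6.919 m².
T⁴ = 3750/(0.89·5.67×10⁻⁸·6.919) = 1.074×10¹⁰ K⁴.

T ≈ 322 K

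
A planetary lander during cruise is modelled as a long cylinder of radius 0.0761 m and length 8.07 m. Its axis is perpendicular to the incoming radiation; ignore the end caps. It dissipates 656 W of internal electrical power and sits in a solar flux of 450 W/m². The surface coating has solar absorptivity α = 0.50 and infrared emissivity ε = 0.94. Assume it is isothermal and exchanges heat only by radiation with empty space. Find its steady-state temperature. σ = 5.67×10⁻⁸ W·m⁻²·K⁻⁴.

T ≈ 259 K

At steady state, absorbed solar power + internal power = radiated power.
Absorbed: α·S·A_cross = 0.50·450·1.228 = 276.4 W (cross-section 2rL).
Total input = 276.4 + 656 = 932.4 W.
Radiated: εσ·A_surf·T⁴ with A_surf = 2πrL = 3.859 m².
T⁴ = 932.4/(0.94·5.67×10⁻⁸·3.859) = 4.533×10⁹ K⁴.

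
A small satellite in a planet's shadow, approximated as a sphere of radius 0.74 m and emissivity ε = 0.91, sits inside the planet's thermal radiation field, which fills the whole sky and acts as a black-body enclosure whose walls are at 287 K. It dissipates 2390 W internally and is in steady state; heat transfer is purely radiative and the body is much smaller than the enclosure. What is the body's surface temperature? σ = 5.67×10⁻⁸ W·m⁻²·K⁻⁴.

T ≈ 341 K

For a small grey body in a large enclosure, net radiated power = εσA(T⁴ − T_w⁴).
Steady state: P = εσA(T⁴ − T_w⁴) with A = 4πr² = 6.881 m².
T⁴ = P/(εσA) + T_w⁴ = 2390/(0.91·5.67×10⁻⁸·6.881) + (287)⁴
    = 6.731×10⁹ + 6.785×10⁹ = 1.352×10¹⁰ K⁴.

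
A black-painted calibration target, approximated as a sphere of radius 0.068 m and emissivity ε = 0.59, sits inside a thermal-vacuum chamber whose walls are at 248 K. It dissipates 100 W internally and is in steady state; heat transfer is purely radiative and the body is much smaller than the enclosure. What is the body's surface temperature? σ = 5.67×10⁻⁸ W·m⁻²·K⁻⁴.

For a small grey body in a large enclosure, net radiated power = εσA(T⁴ − T_w⁴).
Steady state: P = εσA(T⁴ − T_w⁴) with A = 4πr² = 0.05811 m².
T⁴ = P/(εσA) + T_w⁴ = 100/(0.59·5.67×10⁻⁸·0.05811) + (248)⁴
    = 5.144×10¹⁰ + 3.783×10⁹ = 5.523×10¹⁰ K⁴.

T ≈ 485 K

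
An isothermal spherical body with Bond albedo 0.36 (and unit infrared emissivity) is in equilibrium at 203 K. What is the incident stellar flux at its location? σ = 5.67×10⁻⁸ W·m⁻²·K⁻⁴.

(1−a)S·πr² = σ·4πr²·T⁴ ⇒ S = 4σT⁴/(1−a).
S = 4·5.67×10⁻⁸·1.698×10⁹/0.640.

S ≈ 602 W/m²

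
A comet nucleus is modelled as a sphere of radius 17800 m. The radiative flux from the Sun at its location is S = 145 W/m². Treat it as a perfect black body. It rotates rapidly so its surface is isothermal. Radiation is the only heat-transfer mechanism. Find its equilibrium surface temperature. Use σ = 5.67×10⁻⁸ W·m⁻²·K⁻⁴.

At equilibrium, absorbed power = emitted power.
Absorbing cross-section = πr² = 9.954×10⁸ m²; emitting surface = 4πr² = 3.982×10⁹ m² (ratio 4).
S·A_cross = εσ·A_surf·T⁴  ⇒  T⁴ = S/(4σ).
T⁴ = 1.00·145/(4·5.67×10⁻⁸) = 6.393×10⁸ K⁴.
T = (6.393×10⁸)^(1/4).

T ≈ 159 K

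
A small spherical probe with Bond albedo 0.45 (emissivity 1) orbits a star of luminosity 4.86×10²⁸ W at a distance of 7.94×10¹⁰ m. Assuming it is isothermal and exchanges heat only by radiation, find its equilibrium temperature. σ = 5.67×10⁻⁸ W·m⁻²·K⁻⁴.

T ≈ 1100 K

First find the stellar flux at distance d: S = L/(4πd²) = 4.86×10²⁸/(4π·(7.94×10¹⁰)²) = 6.135×10⁵ W/m².
For an isothermal sphere, absorbed (1−a)S·πr² = emitted σ·4πr²·T⁴, so T⁴ = (1−a)S/(4σ).
T⁴ = 0.550·6.135×10⁵/(4·5.67×10⁻⁸) = 1.488×10¹² K⁴.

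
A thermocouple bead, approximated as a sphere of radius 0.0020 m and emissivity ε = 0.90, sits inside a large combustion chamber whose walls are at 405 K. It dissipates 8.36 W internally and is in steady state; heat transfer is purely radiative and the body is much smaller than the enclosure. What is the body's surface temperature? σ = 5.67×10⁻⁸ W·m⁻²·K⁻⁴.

T ≈ 1350 K

For a small grey body in a large enclosure, net radiated power = εσA(T⁴ − T_w⁴).
Steady state: P = εσA(T⁴ − T_w⁴) with A = 4πr² = 5.027×10⁻⁵ m².
T⁴ = P/(εσA) + T_w⁴ = 8.36/(0.90·5.67×10⁻⁸·5.027×10⁻⁵) + (405)⁴
    = 3.259×10¹² + 2.690×10¹⁰ = 3.286×10¹² K⁴.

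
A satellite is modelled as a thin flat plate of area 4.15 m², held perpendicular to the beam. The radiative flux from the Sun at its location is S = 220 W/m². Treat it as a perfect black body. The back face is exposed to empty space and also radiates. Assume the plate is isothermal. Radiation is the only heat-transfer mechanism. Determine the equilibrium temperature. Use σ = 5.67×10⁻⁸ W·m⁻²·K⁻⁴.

T ≈ 210 K

At equilibrium, absorbed power = emitted power.
Absorbing cross-section = A = 4.150 m²; emitting surface = 2A = 8.300 m² (ratio 2).
S·A_cross = εσ·A_surf·T⁴  ⇒  T⁴ = S/(2σ).
T⁴ = 1.00·220/(2·5.67×10⁻⁸) = 1.940×10⁹ K⁴.
T = (1.940×10⁹)^(1/4).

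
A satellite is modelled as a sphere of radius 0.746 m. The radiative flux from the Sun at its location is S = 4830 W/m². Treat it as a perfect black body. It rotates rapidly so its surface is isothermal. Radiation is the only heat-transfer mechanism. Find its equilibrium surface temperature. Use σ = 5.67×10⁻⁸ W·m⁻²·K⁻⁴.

At equilibrium, absorbed power = emitted power.
Absorbing cross-section = πr² = 1.748 m²; emitting surface = 4πr² = 6.993 m² (ratio 4).
S·A_cross = εσ·A_surf·T⁴  ⇒  T⁴ = S/(4σ).
T⁴ = 1.00·4830/(4·5.67×10⁻⁸) = 2.130×10¹⁰ K⁴.
T = (2.130×10¹⁰)^(1/4).

T ≈ 382 K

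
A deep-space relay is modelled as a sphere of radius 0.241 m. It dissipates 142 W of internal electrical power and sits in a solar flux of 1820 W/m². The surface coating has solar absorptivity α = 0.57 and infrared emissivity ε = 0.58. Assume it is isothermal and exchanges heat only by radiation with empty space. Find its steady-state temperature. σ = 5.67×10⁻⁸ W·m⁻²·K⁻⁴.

At steady state, absorbed solar power + internal power = radiated power.
Absorbed: α·S·A_cross = 0.57·1820·0.1825 = 189.3 W (cross-section πr²).
Total input = 189.3 + 142 = 331.3 W.
Radiated: εσ·A_surf·T⁴ with A_surf = 4πr² = 0.7299 m².
T⁴ = 331.3/(0.58·5.67×10⁻⁸·0.7299) = 1.380×10¹⁰ K⁴.

T ≈ 343 K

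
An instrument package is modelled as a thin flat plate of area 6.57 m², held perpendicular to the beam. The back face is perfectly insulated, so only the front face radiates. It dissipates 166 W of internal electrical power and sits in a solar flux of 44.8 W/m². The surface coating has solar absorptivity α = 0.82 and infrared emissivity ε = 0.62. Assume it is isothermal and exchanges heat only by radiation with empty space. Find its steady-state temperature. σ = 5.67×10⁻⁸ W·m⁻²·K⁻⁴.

T ≈ 205 K

At steady state, absorbed solar power + internal power = radiated power.
Absorbed: α·S·A_cross = 0.82·44.8·6.570 = 241.4 W (cross-section A).
Total input = 241.4 + 166 = 407.4 W.
Radiated: εσ·A_surf·T⁴ with A_surf = A = 6.570 m².
T⁴ = 407.4/(0.62·5.67×10⁻⁸·6.570) = 1.764×10⁹ K⁴.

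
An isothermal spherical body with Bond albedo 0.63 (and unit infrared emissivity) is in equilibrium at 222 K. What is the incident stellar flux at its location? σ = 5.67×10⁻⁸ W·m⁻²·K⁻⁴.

S ≈ 1490 W/m²

(1−a)S·πr² = σ·4πr²·T⁴ ⇒ S = 4σT⁴/(1−a).
S = 4·5.67×10⁻⁸·2.429×10⁹/0.370.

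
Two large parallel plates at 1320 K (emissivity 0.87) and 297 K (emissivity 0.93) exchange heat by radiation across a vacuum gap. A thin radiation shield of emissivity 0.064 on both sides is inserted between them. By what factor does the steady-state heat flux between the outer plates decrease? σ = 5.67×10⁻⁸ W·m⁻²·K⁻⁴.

Without shield: q₀ = σΔ(T⁴)/(1/ε₁+1/ε₂−1) with denominator 1.225.
With shield the two gaps are in series; the resistances add: (1/ε₁+1/ε_s−1)+(1/ε_s+1/ε₂−1) = 15.77+15.70 = 31.47.
Heat-flux ratio q₀/q = 31.47/1.225.

factor ≈ 25.7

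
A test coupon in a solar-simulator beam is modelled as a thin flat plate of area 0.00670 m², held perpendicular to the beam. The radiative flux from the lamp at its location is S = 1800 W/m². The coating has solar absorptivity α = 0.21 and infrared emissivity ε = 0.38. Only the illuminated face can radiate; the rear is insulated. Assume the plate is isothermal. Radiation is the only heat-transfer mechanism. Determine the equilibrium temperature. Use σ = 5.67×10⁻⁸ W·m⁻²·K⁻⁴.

T ≈ 364 K

At equilibrium, absorbed power = emitted power.
Absorbing cross-section = A = 0.006700 m²; emitting surface = A = 0.006700 m² (ratio 1).
αS·A_cross = εσ·A_surf·T⁴  ⇒  T⁴ = αS/(ε·1σ).
T⁴ = 0.210·1800/(0.38·1·5.67×10⁻⁸) = 1.754×10¹⁰ K⁴.
T = (1.754×10¹⁰)^(1/4).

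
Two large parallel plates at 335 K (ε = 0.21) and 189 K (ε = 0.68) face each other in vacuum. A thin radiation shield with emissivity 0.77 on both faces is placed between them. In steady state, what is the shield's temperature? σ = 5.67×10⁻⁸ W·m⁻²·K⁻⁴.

T_s ≈ 255 K

In steady state the net flux on the hot side equals that on the cold side.
σ(T₁⁴−T_s⁴)/D₁ = σ(T_s⁴−T₂⁴)/D₂, with D₁ = 1/ε₁+1/ε_s−1 = 5.061, D₂ = 1/ε_s+1/ε₂−1 = 1.769.
Solve for T_s⁴: T_s⁴ = (D₂·T₁⁴ + D₁·T₂⁴)/(D₁+D₂) = 4.208×10⁹ K⁴.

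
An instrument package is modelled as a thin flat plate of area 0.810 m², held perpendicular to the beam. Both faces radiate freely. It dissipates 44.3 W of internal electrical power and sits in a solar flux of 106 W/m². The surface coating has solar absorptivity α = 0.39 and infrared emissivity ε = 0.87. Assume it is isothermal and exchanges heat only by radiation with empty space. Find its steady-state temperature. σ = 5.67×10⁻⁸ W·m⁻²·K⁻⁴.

T ≈ 177 K

At steady state, absorbed solar power + internal power = radiated power.
Absorbed: α·S·A_cross = 0.39·106·0.8100 = 33.49 W (cross-section A).
Total input = 33.49 + 44.3 = 77.79 W.
Radiated: εσ·A_surf·T⁴ with A_surf = 2A = 1.620 m².
T⁴ = 77.79/(0.87·5.67×10⁻⁸·1.620) = 9.734×10⁸ K⁴.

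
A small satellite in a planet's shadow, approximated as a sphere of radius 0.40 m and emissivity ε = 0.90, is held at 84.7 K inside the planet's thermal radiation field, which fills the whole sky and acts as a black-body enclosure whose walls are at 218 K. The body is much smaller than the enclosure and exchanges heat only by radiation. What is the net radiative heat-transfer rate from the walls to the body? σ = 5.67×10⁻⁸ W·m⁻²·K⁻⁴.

P_net ≈ 226 W

For a small grey body in a large enclosure: P_net = εσA(T_body⁴ − T_wall⁴).
A = 4πr² = 2.011 m²; T_body⁴ − T_wall⁴ = 5.147×10⁷ − 2.259×10⁹ = -2.207×10⁹ K⁴.
|P_net| = 0.90·5.67×10⁻⁸·2.011·2.207×10⁹.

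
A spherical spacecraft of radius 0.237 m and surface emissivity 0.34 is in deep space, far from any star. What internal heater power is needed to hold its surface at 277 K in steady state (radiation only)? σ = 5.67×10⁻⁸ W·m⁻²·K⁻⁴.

P = εσ·4πr²·T⁴.
4πr² = 0.7058 m²; T⁴ = 5.887×10⁹ K⁴.
P = 0.34·5.67×10⁻⁸·0.7058·5.887×10⁹.

P ≈ 80.1 W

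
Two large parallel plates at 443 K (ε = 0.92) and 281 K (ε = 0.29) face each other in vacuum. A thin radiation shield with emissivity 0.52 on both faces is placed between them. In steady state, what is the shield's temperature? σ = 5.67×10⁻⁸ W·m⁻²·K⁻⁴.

T_s ≈ 410 K

In steady state the net flux on the hot side equals that on the cold side.
σ(T₁⁴−T_s⁴)/D₁ = σ(T_s⁴−T₂⁴)/D₂, with D₁ = 1/ε₁+1/ε_s−1 = 2.010, D₂ = 1/ε_s+1/ε₂−1 = 4.371.
Solve for T_s⁴: T_s⁴ = (D₂·T₁⁴ + D₁·T₂⁴)/(D₁+D₂) = 2.835×10¹⁰ K⁴.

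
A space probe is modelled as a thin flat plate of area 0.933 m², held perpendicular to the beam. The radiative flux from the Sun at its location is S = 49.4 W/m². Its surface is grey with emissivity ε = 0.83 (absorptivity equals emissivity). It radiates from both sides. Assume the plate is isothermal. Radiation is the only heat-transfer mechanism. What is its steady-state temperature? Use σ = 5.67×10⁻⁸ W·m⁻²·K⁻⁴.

At equilibrium, absorbed power = emitted power.
Absorbing cross-section = A = 0.9330 m²; emitting surface = 2A = 1.866 m² (ratio 2).
εS·A_cross = εσ·A_surf·T⁴  ⇒  T⁴ = S/(2σ)   (ε cancels).
T⁴ = 49.4/(2·5.67×10⁻⁸) = 4.356×10⁸ K⁴.
T = (4.356×10⁸)^(1/4).

T ≈ 144 K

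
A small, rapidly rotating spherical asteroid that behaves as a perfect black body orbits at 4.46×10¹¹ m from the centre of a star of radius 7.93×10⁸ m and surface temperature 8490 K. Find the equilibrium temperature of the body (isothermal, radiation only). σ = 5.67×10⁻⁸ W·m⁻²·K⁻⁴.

T ≈ 253 K

The star's surface emits σT_*⁴; at distance d the flux is S = σT_*⁴(R_*/d)².
S = 5.67×10⁻⁸·(8490)⁴·(7.93×10⁸/4.46×10¹¹)² = 931.3 W/m².
For an isothermal sphere T⁴ = (1−a)S/(4σ) = 4.106×10⁹ K⁴.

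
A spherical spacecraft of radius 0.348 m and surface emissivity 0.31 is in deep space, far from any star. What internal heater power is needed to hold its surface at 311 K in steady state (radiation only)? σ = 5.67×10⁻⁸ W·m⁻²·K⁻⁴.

P ≈ 250 W

P = εσ·4πr²·T⁴.
4πr² = 1.522 m²; T⁴ = 9.355×10⁹ K⁴.
P = 0.31·5.67×10⁻⁸·1.522·9.355×10⁹.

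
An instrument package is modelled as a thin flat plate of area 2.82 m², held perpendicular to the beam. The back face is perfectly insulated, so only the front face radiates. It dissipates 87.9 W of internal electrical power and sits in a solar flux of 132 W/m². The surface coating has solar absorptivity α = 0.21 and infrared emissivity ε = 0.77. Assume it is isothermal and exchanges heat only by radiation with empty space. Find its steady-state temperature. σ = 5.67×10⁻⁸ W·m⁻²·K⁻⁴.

At steady state, absorbed solar power + internal power = radiated power.
Absorbed: α·S·A_cross = 0.21·132·2.820 = 78.17 W (cross-section A).
Total input = 78.17 + 87.9 = 166.1 W.
Radiated: εσ·A_surf·T⁴ with A_surf = A = 2.820 m².
T⁴ = 166.1/(0.77·5.67×10⁻⁸·2.820) = 1.349×10⁹ K⁴.

T ≈ 192 K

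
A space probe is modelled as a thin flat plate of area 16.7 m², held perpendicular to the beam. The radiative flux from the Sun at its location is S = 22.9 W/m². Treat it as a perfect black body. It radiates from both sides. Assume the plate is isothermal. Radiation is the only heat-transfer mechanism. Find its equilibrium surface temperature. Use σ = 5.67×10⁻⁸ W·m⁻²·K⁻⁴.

At equilibrium, absorbed power = emitted power.
Absorbing cross-section = A = 16.70 m²; emitting surface = 2A = 33.40 m² (ratio 2).
S·A_cross = εσ·A_surf·T⁴  ⇒  T⁴ = S/(2σ).
T⁴ = 1.00·22.9/(2·5.67×10⁻⁸) = 2.019×10⁸ K⁴.
T = (2.019×10⁸)^(1/4).

T ≈ 119 K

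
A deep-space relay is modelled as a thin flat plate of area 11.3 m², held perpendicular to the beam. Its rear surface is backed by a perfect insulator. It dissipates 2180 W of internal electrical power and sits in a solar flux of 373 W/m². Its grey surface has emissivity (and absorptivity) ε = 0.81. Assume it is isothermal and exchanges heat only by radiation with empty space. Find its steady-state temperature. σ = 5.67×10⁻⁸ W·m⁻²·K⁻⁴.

At steady state, absorbed solar power + internal power = radiated power.
Absorbed: α·S·A_cross = 0.81·373·11.30 = 3414 W (cross-section A).
Total input = 3414 + 2180 = 5594 W.
Radiated: εσ·A_surf·T⁴ with A_surf = A = 11.30 m².
T⁴ = 5594/(0.81·5.67×10⁻⁸·11.30) = 1.078×10¹⁰ K⁴.

T ≈ 322 K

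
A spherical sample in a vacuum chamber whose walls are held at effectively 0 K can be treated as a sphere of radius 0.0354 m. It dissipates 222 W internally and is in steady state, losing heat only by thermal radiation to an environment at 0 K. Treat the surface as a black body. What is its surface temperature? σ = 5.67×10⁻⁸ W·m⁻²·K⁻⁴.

T ≈ 706 K

Steady state: internal power = radiated power, P = εσA T⁴.
Radiating area A = 4πr² = 0.01575 m².
T⁴ = P/(εσA) = 222/(1.0·5.67×10⁻⁸·0.01575) = 2.486×10¹¹ K⁴.
T = (2.486×10¹¹)^(1/4).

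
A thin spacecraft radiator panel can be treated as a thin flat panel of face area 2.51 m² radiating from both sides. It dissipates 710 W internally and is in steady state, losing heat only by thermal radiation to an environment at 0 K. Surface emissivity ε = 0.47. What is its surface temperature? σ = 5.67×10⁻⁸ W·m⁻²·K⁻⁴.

T ≈ 270 K

Steady state: internal power = radiated power, P = εσA T⁴.
Radiating area A = 2·2.51 = 5.020 m².
T⁴ = P/(εσA) = 710/(0.47·5.67×10⁻⁸·5.020) = 5.307×10⁹ K⁴.
T = (5.307×10⁹)^(1/4).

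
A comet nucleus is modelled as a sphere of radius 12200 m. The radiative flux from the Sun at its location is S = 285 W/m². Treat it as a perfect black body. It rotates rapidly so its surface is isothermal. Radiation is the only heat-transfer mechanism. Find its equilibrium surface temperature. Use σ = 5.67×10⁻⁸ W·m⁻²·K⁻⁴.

T ≈ 188 K

At equilibrium, absorbed power = emitted power.
Absorbing cross-section = πr² = 4.676×10⁸ m²; emitting surface = 4πr² = 1.870×10⁹ m² (ratio 4).
S·A_cross = εσ·A_surf·T⁴  ⇒  T⁴ = S/(4σ).
T⁴ = 1.00·285/(4·5.67×10⁻⁸) = 1.257×10⁹ K⁴.
T = (1.257×10⁹)^(1/4).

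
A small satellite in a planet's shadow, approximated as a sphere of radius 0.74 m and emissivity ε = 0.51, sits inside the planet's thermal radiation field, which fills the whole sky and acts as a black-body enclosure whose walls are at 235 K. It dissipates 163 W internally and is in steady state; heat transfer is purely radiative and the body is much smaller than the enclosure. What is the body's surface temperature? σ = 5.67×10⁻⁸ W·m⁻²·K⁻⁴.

For a small grey body in a large enclosure, net radiated power = εσA(T⁴ − T_w⁴).
Steady state: P = εσA(T⁴ − T_w⁴) with A = 4πr² = 6.881 m².
T⁴ = P/(εσA) + T_w⁴ = 163/(0.51·5.67×10⁻⁸·6.881) + (235)⁴
    = 8.191×10⁸ + 3.050×10⁹ = 3.869×10⁹ K⁴.

T ≈ 249 K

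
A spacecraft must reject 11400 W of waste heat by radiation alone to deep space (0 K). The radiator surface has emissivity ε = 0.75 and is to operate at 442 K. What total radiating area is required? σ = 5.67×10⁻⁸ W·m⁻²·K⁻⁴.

A ≈ 7.02 m²

P = εσA T⁴ ⇒ A = P/(εσT⁴).
T⁴ = 3.817×10¹⁰ K⁴.
A = 11400/(0.75 × 5.67×10⁻⁸ × 3.817×10¹⁰).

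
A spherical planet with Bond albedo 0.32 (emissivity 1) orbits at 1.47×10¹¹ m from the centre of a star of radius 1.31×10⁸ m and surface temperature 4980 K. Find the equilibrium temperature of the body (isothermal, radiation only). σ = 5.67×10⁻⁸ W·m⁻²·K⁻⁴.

T ≈ 95.5 K

The star's surface emits σT_*⁴; at distance d the flux is S = σT_*⁴(R_*/d)².
S = 5.67×10⁻⁸·(4980)⁴·(1.31×10⁸/1.47×10¹¹)² = 27.70 W/m².
For an isothermal sphere T⁴ = (1−a)S/(4σ) = 8.304×10⁷ K⁴.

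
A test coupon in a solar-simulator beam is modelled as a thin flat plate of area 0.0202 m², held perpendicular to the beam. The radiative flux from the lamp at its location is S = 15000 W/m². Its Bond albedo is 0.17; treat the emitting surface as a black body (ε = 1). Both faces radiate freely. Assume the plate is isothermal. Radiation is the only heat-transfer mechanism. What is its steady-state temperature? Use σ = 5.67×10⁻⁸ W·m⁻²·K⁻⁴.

At equilibrium, absorbed power = emitted power.
Absorbing cross-section = A = 0.02020 m²; emitting surface = 2A = 0.04040 m² (ratio 2).
(1−a)S·A_cross = εσ·A_surf·T⁴  ⇒  T⁴ = (1−a)S/(2σ).
T⁴ = 0.830·15000/(2·5.67×10⁻⁸) = 1.098×10¹¹ K⁴.
T = (1.098×10¹¹)^(1/4).

T ≈ 576 K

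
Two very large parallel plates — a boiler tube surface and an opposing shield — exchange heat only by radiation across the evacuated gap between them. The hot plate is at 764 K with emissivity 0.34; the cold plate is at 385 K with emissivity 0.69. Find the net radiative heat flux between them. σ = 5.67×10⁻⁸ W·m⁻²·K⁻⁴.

For two infinite grey parallel plates, q = σ(T₁⁴ − T₂⁴)/(1/ε₁ + 1/ε₂ − 1).
T₁⁴ − T₂⁴ = 3.407×10¹¹ − 2.197×10¹⁰ = 3.187×10¹¹ K⁴.
1/ε₁ + 1/ε₂ − 1 = 2.941 + 1.449 − 1 = 3.390.
q = 5.67×10⁻⁸ × 3.187×10¹¹ / 3.390.

q ≈ 5330 W/m²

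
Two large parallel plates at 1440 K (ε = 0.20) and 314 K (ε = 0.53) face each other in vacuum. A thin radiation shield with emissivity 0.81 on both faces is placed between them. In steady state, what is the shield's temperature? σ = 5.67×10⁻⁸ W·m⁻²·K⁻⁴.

T_s ≈ 1060 K

In steady state the net flux on the hot side equals that on the cold side.
σ(T₁⁴−T_s⁴)/D₁ = σ(T_s⁴−T₂⁴)/D₂, with D₁ = 1/ε₁+1/ε_s−1 = 5.235, D₂ = 1/ε_s+1/ε₂−1 = 2.121.
Solve for T_s⁴: T_s⁴ = (D₂·T₁⁴ + D₁·T₂⁴)/(D₁+D₂) = 1.247×10¹² K⁴.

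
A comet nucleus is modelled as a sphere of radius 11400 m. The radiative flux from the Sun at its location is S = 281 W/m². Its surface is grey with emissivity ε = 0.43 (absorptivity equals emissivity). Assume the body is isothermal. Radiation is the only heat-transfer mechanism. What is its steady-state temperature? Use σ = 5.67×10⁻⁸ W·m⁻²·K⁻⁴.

T ≈ 188 K

At equilibrium, absorbed power = emitted power.
Absorbing cross-section = πr² = 4.083×10⁸ m²; emitting surface = 4πr² = 1.633×10⁹ m² (ratio 4).
εS·A_cross = εσ·A_surf·T⁴  ⇒  T⁴ = S/(4σ)   (ε cancels).
T⁴ = 281/(4·5.67×10⁻⁸) = 1.239×10⁹ K⁴.
T = (1.239×10⁹)^(1/4).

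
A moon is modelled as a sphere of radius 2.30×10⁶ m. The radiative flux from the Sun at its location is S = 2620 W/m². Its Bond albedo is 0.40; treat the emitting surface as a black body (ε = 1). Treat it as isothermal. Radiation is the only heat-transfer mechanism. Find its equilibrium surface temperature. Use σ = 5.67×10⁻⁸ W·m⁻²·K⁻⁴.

At equilibrium, absorbed power = emitted power.
Absorbing cross-section = πr² = 1.662×10¹³ m²; emitting surface = 4πr² = 6.648×10¹³ m² (ratio 4).
(1−a)S·A_cross = εσ·A_surf·T⁴  ⇒  T⁴ = (1−a)S/(4σ).
T⁴ = 0.600·2620/(4·5.67×10⁻⁸) = 6.931×10⁹ K⁴.
T = (6.931×10⁹)^(1/4).

T ≈ 289 K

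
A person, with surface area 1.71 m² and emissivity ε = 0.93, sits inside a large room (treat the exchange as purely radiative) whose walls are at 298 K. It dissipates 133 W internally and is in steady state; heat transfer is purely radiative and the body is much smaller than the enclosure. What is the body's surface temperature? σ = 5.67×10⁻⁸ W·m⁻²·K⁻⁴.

T ≈ 311 K

For a small grey body in a large enclosure, net radiated power = εσA(T⁴ − T_w⁴).
Steady state: P = εσA(T⁴ − T_w⁴) with A = 1.71 m².
T⁴ = P/(εσA) + T_w⁴ = 133/(0.93·5.67×10⁻⁸·1.710) + (298)⁴
    = 1.475×10⁹ + 7.886×10⁹ = 9.361×10⁹ K⁴.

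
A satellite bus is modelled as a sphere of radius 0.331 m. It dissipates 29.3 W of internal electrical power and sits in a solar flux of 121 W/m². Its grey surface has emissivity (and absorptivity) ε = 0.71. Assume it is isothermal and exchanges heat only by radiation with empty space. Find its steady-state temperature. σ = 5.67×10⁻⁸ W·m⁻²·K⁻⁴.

At steady state, absorbed solar power + internal power = radiated power.
Absorbed: α·S·A_cross = 0.71·121·0.3442 = 29.57 W (cross-section πr²).
Total input = 29.57 + 29.3 = 58.87 W.
Radiated: εσ·A_surf·T⁴ with A_surf = 4πr² = 1.377 m².
T⁴ = 58.87/(0.71·5.67×10⁻⁸·1.377) = 1.062×10⁹ K⁴.

T ≈ 181 K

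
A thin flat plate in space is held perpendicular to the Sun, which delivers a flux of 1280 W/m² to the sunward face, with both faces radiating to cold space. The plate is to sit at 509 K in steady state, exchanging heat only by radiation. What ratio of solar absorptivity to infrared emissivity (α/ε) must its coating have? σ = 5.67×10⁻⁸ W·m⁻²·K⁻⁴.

α/ε ≈ 5.95

Balance: αS·A = εσ·2A·T⁴ ⇒ α/ε = 2σT⁴/S.
α/ε = 2·5.67×10⁻⁸·(509)⁴/1280 = 2·5.67×10⁻⁸·6.712×10¹⁰/1280.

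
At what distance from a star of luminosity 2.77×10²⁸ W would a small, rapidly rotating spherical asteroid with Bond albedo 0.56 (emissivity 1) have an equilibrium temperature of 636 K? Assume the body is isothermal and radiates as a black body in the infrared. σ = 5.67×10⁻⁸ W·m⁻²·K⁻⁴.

d ≈ 1.62×10¹¹ m

For an isothermal black-emitting sphere, (1−a)S·πr² = σ·4πr²·T⁴ ⇒ S = 4σT⁴/(1−a).
S = 4·5.67×10⁻⁸·(636)⁴/0.440 = 84340 W/m².
Flux falls as S = L/(4πd²), so d = √(L/(4πS)) = √(2.77×10²⁸/(4π·84340)).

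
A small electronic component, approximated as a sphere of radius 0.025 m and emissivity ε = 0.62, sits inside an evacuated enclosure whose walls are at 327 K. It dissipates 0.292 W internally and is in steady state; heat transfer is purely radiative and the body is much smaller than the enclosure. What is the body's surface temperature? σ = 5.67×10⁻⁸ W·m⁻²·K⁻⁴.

For a small grey body in a large enclosure, net radiated power = εσA(T⁴ − T_w⁴).
Steady state: P = εσA(T⁴ − T_w⁴) with A = 4πr² = 0.007854 m².
T⁴ = P/(εσA) + T_w⁴ = 0.292/(0.62·5.67×10⁻⁸·0.007854) + (327)⁴
    = 1.058×10⁹ + 1.143×10¹⁰ = 1.249×10¹⁰ K⁴.

T ≈ 334 K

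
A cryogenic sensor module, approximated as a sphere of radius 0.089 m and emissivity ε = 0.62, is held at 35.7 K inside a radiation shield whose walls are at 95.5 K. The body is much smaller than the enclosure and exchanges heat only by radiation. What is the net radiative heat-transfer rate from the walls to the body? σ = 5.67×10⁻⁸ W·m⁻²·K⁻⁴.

For a small grey body in a large enclosure: P_net = εσA(T_body⁴ − T_wall⁴).
A = 4πr² = 0.09954 m²; T_body⁴ − T_wall⁴ = 1.624×10⁶ − 8.318×10⁷ = -8.155×10⁷ K⁴.
|P_net| = 0.62·5.67×10⁻⁸·0.09954·8.155×10⁷.

P_net ≈ 0.285 W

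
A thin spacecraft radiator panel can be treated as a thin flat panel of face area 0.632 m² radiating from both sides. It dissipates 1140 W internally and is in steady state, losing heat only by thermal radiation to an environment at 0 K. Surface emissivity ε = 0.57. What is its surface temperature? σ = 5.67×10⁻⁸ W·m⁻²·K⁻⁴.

Steady state: internal power = radiated power, P = εσA T⁴.
Radiating area A = 2·0.632 = 1.264 m².
T⁴ = P/(εσA) = 1140/(0.57·5.67×10⁻⁸·1.264) = 2.791×10¹⁰ K⁴.
T = (2.791×10¹⁰)^(1/4).

T ≈ 409 K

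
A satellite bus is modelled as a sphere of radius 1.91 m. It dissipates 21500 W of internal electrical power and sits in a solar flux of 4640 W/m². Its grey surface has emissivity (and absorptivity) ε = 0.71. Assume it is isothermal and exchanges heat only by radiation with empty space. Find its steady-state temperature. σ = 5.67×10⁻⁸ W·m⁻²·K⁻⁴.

At steady state, absorbed solar power + internal power = radiated power.
Absorbed: α·S·A_cross = 0.71·4640·11.46 = 37760 W (cross-section πr²).
Total input = 37760 + 21500 = 59260 W.
Radiated: εσ·A_surf·T⁴ with A_surf = 4πr² = 45.84 m².
T⁴ = 59260/(0.71·5.67×10⁻⁸·45.84) = 3.211×10¹⁰ K⁴.

T ≈ 423 K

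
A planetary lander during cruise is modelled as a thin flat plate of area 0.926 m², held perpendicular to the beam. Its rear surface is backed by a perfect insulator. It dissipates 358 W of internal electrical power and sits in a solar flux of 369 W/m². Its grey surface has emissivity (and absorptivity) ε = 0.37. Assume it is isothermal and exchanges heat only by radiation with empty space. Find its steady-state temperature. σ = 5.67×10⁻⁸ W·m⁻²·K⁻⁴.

T ≈ 397 K

At steady state, absorbed solar power + internal power = radiated power.
Absorbed: α·S·A_cross = 0.37·369·0.9260 = 126.4 W (cross-section A).
Total input = 126.4 + 358 = 484.4 W.
Radiated: εσ·A_surf·T⁴ with A_surf = A = 0.9260 m².
T⁴ = 484.4/(0.37·5.67×10⁻⁸·0.9260) = 2.494×10¹⁰ K⁴.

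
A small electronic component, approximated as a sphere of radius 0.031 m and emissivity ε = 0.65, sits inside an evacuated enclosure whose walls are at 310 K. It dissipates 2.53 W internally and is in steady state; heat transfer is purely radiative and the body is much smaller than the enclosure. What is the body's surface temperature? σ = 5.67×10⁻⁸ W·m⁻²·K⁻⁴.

T ≈ 349 K

For a small grey body in a large enclosure, net radiated power = εσA(T⁴ − T_w⁴).
Steady state: P = εσA(T⁴ − T_w⁴) with A = 4πr² = 0.01208 m².
T⁴ = P/(εσA) + T_w⁴ = 2.53/(0.65·5.67×10⁻⁸·0.01208) + (310)⁴
    = 5.684×10⁹ + 9.235×10⁹ = 1.492×10¹⁰ K⁴.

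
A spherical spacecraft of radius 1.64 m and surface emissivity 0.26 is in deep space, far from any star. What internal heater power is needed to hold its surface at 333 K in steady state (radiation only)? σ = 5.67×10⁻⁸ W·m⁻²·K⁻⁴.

P = εσ·4πr²·T⁴.
4πr² = 33.80 m²; T⁴ = 1.230×10¹⁰ K⁴.
P = 0.26·5.67×10⁻⁸·33.80·1.230×10¹⁰.

P ≈ 6130 W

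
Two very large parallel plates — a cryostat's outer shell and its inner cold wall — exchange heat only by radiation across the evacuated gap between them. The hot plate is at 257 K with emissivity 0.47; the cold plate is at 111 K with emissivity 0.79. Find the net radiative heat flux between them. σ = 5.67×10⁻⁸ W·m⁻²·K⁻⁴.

For two infinite grey parallel plates, q = σ(T₁⁴ − T₂⁴)/(1/ε₁ + 1/ε₂ − 1).
T₁⁴ − T₂⁴ = 4.362×10⁹ − 1.518×10⁸ = 4.211×10⁹ K⁴.
1/ε₁ + 1/ε₂ − 1 = 2.128 + 1.266 − 1 = 2.393.
q = 5.67×10⁻⁸ × 4.211×10⁹ / 2.393.

q ≈ 99.7 W/m²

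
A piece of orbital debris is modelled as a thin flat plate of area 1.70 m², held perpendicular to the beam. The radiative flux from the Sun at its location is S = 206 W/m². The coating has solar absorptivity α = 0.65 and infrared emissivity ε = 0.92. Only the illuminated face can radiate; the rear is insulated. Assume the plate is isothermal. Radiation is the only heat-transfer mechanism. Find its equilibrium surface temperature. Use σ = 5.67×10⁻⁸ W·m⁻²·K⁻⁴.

T ≈ 225 K

At equilibrium, absorbed power = emitted power.
Absorbing cross-section = A = 1.700 m²; emitting surface = A = 1.700 m² (ratio 1).
αS·A_cross = εσ·A_surf·T⁴  ⇒  T⁴ = αS/(ε·1σ).
T⁴ = 0.650·206/(0.92·1·5.67×10⁻⁸) = 2.567×10⁹ K⁴.
T = (2.567×10⁹)^(1/4).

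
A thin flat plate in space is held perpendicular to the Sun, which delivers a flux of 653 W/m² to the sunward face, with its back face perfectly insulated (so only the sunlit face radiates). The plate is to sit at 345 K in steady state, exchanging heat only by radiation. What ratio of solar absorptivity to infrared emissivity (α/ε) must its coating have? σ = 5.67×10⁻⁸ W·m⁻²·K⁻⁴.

α/ε ≈ 1.23

Balance: αS·A = εσ·1A·T⁴ ⇒ α/ε = σT⁴/S.
α/ε = 5.67×10⁻⁸·(345)⁴/653 = 5.67×10⁻⁸·1.417×10¹⁰/653.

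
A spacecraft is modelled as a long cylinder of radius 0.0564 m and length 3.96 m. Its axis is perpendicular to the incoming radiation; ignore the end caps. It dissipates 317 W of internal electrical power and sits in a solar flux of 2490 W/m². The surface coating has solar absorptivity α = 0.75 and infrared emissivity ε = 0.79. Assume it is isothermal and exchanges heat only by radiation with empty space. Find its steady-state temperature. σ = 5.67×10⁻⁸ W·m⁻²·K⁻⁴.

At steady state, absorbed solar power + internal power = radiated power.
Absorbed: α·S·A_cross = 0.75·2490·0.4467 = 834.2 W (cross-section 2rL).
Total input = 834.2 + 317 = 1151 W.
Radiated: εσ·A_surf·T⁴ with A_surf = 2πrL = 1.403 m².
T⁴ = 1151/(0.79·5.67×10⁻⁸·1.403) = 1.831×10¹⁰ K⁴.

T ≈ 368 K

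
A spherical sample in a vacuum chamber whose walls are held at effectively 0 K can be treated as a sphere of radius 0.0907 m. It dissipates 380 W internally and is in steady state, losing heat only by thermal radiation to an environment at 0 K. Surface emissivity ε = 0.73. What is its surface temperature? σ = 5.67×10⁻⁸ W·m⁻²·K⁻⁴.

T ≈ 546 K

Steady state: internal power = radiated power, P = εσA T⁴.
Radiating area A = 4πr² = 0.1034 m².
T⁴ = P/(εσA) = 380/(0.73·5.67×10⁻⁸·0.1034) = 8.881×10¹⁰ K⁴.
T = (8.881×10¹⁰)^(1/4).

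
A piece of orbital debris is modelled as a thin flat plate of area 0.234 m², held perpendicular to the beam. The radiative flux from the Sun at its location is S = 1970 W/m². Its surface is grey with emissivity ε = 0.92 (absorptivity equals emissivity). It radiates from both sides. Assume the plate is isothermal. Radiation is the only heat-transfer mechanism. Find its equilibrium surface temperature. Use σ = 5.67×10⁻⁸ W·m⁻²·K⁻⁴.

T ≈ 363 K

At equilibrium, absorbed power = emitted power.
Absorbing cross-section = A = 0.2340 m²; emitting surface = 2A = 0.4680 m² (ratio 2).
εS·A_cross = εσ·A_surf·T⁴  ⇒  T⁴ = S/(2σ)   (ε cancels).
T⁴ = 1970/(2·5.67×10⁻⁸) = 1.737×10¹⁰ K⁴.
T = (1.737×10¹⁰)^(1/4).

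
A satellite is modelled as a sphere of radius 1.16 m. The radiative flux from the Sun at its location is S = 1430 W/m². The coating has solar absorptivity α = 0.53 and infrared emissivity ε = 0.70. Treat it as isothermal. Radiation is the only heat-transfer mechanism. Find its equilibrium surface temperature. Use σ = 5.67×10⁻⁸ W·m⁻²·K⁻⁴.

T ≈ 263 K

At equilibrium, absorbed power = emitted power.
Absorbing cross-section = πr² = 4.227 m²; emitting surface = 4πr² = 16.91 m² (ratio 4).
αS·A_cross = εσ·A_surf·T⁴  ⇒  T⁴ = αS/(ε·4σ).
T⁴ = 0.530·1430/(0.70·4·5.67×10⁻⁸) = 4.774×10⁹ K⁴.
T = (4.774×10⁹)^(1/4).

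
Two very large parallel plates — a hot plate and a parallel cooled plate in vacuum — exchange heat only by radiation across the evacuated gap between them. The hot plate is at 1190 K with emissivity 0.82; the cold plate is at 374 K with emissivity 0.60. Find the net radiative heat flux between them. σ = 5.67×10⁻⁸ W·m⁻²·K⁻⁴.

q ≈ 59700 W/m²

For two infinite grey parallel plates, q = σ(T₁⁴ − T₂⁴)/(1/ε₁ + 1/ε₂ − 1).
T₁⁴ − T₂⁴ = 2.005×10¹² − 1.957×10¹⁰ = 1.986×10¹² K⁴.
1/ε₁ + 1/ε₂ − 1 = 1.220 + 1.667 − 1 = 1.886.
q = 5.67×10⁻⁸ × 1.986×10¹² / 1.886.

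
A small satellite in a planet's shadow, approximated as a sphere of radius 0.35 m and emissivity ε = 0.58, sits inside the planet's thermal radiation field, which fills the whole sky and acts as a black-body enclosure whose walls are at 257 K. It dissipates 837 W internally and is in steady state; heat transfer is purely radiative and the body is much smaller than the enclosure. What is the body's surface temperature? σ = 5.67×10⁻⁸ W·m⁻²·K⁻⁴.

For a small grey body in a large enclosure, net radiated power = εσA(T⁴ − T_w⁴).
Steady state: P = εσA(T⁴ − T_w⁴) with A = 4πr² = 1.539 m².
T⁴ = P/(εσA) + T_w⁴ = 837/(0.58·5.67×10⁻⁸·1.539) + (257)⁴
    = 1.653×10¹⁰ + 4.362×10⁹ = 2.090×10¹⁰ K⁴.

T ≈ 380 K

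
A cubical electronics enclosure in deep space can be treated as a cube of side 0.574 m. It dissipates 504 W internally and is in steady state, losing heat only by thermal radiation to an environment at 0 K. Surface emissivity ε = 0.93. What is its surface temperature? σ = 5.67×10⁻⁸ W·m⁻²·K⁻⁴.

Steady state: internal power = radiated power, P = εσA T⁴.
Radiating area A = 6L² = 1.977 m².
T⁴ = P/(εσA) = 504/(0.93·5.67×10⁻⁸·1.977) = 4.835×10⁹ K⁴.
T = (4.835×10⁹)^(1/4).

T ≈ 264 K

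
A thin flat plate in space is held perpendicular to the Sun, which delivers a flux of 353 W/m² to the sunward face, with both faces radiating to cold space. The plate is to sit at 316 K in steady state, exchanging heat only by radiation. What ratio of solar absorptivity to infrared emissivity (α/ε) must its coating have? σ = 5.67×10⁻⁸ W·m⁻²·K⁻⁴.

Balance: αS·A = εσ·2A·T⁴ ⇒ α/ε = 2σT⁴/S.
α/ε = 2·5.67×10⁻⁸·(316)⁴/353 = 2·5.67×10⁻⁸·9.971×10⁹/353.

α/ε ≈ 3.20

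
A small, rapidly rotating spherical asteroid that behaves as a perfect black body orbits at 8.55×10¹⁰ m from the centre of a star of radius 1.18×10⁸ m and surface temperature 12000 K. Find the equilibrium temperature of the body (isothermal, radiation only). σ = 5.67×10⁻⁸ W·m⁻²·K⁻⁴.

The star's surface emits σT_*⁴; at distance d the flux is S = σT_*⁴(R_*/d)².
S = 5.67×10⁻⁸·(12000)⁴·(1.18×10⁸/8.55×10¹⁰)² = 2239 W/m².
For an isothermal sphere T⁴ = (1−a)S/(4σ) = 9.874×10⁹ K⁴.

T ≈ 315 K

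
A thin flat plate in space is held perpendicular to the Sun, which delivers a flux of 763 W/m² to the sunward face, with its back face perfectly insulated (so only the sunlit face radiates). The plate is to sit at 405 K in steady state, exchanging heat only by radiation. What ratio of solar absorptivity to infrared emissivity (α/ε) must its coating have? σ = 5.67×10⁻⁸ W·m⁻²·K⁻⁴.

α/ε ≈ 2.00

Balance: αS·A = εσ·1A·T⁴ ⇒ α/ε = σT⁴/S.
α/ε = 5.67×10⁻⁸·(405)⁴/763 = 5.67×10⁻⁸·2.690×10¹⁰/763.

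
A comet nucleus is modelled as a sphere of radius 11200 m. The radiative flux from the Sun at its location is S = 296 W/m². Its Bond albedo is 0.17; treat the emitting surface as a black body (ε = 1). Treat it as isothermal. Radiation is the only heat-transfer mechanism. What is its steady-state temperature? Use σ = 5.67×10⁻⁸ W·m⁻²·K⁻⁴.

T ≈ 181 K

At equilibrium, absorbed power = emitted power.
Absorbing cross-section = πr² = 3.941×10⁸ m²; emitting surface = 4πr² = 1.576×10⁹ m² (ratio 4).
(1−a)S·A_cross = εσ·A_surf·T⁴  ⇒  T⁴ = (1−a)S/(4σ).
T⁴ = 0.830·296/(4·5.67×10⁻⁸) = 1.083×10⁹ K⁴.
T = (1.083×10⁹)^(1/4).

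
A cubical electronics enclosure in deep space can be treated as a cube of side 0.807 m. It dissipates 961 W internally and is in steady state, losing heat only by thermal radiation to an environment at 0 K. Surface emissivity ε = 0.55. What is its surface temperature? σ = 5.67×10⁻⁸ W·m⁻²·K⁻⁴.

Steady state: internal power = radiated power, P = εσA T⁴.
Radiating area A = 6L² = 3.907 m².
T⁴ = P/(εσA) = 961/(0.55·5.67×10⁻⁸·3.907) = 7.886×10⁹ K⁴.
T = (7.886×10⁹)^(1/4).

T ≈ 298 K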